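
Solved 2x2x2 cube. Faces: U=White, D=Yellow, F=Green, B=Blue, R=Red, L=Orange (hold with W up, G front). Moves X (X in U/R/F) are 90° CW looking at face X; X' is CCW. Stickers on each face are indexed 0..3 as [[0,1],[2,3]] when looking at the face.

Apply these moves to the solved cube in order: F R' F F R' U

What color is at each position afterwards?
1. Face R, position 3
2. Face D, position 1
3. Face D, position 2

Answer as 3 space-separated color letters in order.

Answer: Y G Y

Derivation:
After move 1 (F): F=GGGG U=WWOO R=WRWR D=RRYY L=OYOY
After move 2 (R'): R=RRWW U=WBOB F=GWGO D=RGYG B=YBRB
After move 3 (F): F=GGOW U=WBYY R=ORBW D=WRYG L=OROG
After move 4 (F): F=OGWG U=WBGR R=YRYW D=BOYG L=OWOR
After move 5 (R'): R=RWYY U=WRGY F=OBWR D=BGYG B=GBOB
After move 6 (U): U=GWYR F=RWWR R=GBYY B=OWOB L=OBOR
Query 1: R[3] = Y
Query 2: D[1] = G
Query 3: D[2] = Y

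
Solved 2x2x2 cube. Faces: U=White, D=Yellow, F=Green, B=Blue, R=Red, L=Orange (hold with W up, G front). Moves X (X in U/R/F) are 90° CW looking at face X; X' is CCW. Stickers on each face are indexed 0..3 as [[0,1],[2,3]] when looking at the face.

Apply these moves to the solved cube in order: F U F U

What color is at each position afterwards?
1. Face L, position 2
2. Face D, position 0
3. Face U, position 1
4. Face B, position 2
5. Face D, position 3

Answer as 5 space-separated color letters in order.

After move 1 (F): F=GGGG U=WWOO R=WRWR D=RRYY L=OYOY
After move 2 (U): U=OWOW F=WRGG R=BBWR B=OYBB L=GGOY
After move 3 (F): F=GWGR U=OWYG R=OBWR D=WBYY L=GROR
After move 4 (U): U=YOGW F=OBGR R=OYWR B=GRBB L=GWOR
Query 1: L[2] = O
Query 2: D[0] = W
Query 3: U[1] = O
Query 4: B[2] = B
Query 5: D[3] = Y

Answer: O W O B Y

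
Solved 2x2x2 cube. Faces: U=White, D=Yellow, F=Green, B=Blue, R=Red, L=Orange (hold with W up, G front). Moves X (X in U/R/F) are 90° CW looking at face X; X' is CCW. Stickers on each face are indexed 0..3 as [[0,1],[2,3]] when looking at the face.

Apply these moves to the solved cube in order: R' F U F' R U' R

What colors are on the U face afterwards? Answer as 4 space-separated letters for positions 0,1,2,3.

After move 1 (R'): R=RRRR U=WBWB F=GWGW D=YGYG B=YBYB
After move 2 (F): F=GGWW U=WBOO R=WRBR D=RRYG L=OYOG
After move 3 (U): U=OWOB F=WRWW R=YBBR B=OYYB L=GGOG
After move 4 (F'): F=RWWW U=OWYB R=RBRR D=GGYG L=GBOO
After move 5 (R): R=RRRB U=OWYW F=RGWG D=GYYO B=BYWB
After move 6 (U'): U=WWOY F=GBWG R=RGRB B=RRWB L=BYOO
After move 7 (R): R=RRBG U=WBOG F=GYWO D=GWYR B=YRWB
Query: U face = WBOG

Answer: W B O G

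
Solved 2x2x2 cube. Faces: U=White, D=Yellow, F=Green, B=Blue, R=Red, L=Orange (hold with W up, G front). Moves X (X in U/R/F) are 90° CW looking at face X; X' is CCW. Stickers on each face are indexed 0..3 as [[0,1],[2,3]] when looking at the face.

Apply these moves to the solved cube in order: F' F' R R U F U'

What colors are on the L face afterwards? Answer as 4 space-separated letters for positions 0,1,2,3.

After move 1 (F'): F=GGGG U=WWRR R=YRYR D=OOYY L=OWOW
After move 2 (F'): F=GGGG U=WWYY R=OROR D=WWYY L=OROR
After move 3 (R): R=OORR U=WGYG F=GWGY D=WBYB B=YBWB
After move 4 (R): R=RORO U=WWYY F=GBGB D=WWYY B=GBGB
After move 5 (U): U=YWYW F=ROGB R=GBRO B=ORGB L=GBOR
After move 6 (F): F=GRBO U=YWRB R=YBWO D=RGYY L=GWOW
After move 7 (U'): U=WBYR F=GWBO R=GRWO B=YBGB L=OROW
Query: L face = OROW

Answer: O R O W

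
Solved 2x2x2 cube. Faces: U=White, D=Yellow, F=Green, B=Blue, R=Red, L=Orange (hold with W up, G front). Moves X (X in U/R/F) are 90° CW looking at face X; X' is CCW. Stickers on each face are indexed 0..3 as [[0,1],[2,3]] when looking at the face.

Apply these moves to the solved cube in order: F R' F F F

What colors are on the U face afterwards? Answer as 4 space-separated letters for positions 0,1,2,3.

Answer: W B R W

Derivation:
After move 1 (F): F=GGGG U=WWOO R=WRWR D=RRYY L=OYOY
After move 2 (R'): R=RRWW U=WBOB F=GWGO D=RGYG B=YBRB
After move 3 (F): F=GGOW U=WBYY R=ORBW D=WRYG L=OROG
After move 4 (F): F=OGWG U=WBGR R=YRYW D=BOYG L=OWOR
After move 5 (F): F=WOGG U=WBRW R=GRRW D=YYYG L=OBOO
Query: U face = WBRW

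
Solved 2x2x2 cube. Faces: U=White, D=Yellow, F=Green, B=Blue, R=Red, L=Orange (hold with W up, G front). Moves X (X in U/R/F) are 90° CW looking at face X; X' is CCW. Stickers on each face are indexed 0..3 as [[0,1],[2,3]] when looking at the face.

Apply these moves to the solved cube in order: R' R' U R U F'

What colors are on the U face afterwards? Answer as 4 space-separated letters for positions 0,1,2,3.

Answer: Y W Y R

Derivation:
After move 1 (R'): R=RRRR U=WBWB F=GWGW D=YGYG B=YBYB
After move 2 (R'): R=RRRR U=WYWY F=GBGB D=YWYW B=GBGB
After move 3 (U): U=WWYY F=RRGB R=GBRR B=OOGB L=GBOO
After move 4 (R): R=RGRB U=WRYB F=RWGW D=YGYO B=YOWB
After move 5 (U): U=YWBR F=RGGW R=YORB B=GBWB L=RWOO
After move 6 (F'): F=GWRG U=YWYR R=GOYB D=WOYO L=RROB
Query: U face = YWYR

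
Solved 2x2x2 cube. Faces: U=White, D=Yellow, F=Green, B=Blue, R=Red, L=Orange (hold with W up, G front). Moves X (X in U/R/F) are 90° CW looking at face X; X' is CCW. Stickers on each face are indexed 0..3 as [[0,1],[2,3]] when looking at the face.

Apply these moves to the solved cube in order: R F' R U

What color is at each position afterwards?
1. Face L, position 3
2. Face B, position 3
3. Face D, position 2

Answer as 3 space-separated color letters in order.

After move 1 (R): R=RRRR U=WGWG F=GYGY D=YBYB B=WBWB
After move 2 (F'): F=YYGG U=WGRR R=BRYR D=OOYB L=OGOW
After move 3 (R): R=YBRR U=WYRG F=YOGB D=OWYW B=RBGB
After move 4 (U): U=RWGY F=YBGB R=RBRR B=OGGB L=YOOW
Query 1: L[3] = W
Query 2: B[3] = B
Query 3: D[2] = Y

Answer: W B Y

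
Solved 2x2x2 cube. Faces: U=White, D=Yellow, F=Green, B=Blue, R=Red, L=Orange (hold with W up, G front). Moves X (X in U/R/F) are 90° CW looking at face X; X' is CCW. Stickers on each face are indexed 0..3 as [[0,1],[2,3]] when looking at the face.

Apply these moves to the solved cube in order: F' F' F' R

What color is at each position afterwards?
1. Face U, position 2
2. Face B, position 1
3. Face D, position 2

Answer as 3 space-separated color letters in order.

Answer: O B Y

Derivation:
After move 1 (F'): F=GGGG U=WWRR R=YRYR D=OOYY L=OWOW
After move 2 (F'): F=GGGG U=WWYY R=OROR D=WWYY L=OROR
After move 3 (F'): F=GGGG U=WWOO R=WRWR D=RRYY L=OYOY
After move 4 (R): R=WWRR U=WGOG F=GRGY D=RBYB B=OBWB
Query 1: U[2] = O
Query 2: B[1] = B
Query 3: D[2] = Y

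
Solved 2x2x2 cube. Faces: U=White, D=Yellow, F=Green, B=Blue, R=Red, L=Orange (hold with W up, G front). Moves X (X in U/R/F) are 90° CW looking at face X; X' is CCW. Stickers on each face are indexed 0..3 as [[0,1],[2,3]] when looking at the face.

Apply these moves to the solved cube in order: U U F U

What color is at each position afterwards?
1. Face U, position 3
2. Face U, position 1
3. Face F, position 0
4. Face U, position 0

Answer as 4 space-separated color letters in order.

Answer: W W W O

Derivation:
After move 1 (U): U=WWWW F=RRGG R=BBRR B=OOBB L=GGOO
After move 2 (U): U=WWWW F=BBGG R=OORR B=GGBB L=RROO
After move 3 (F): F=GBGB U=WWOR R=WOWR D=ROYY L=RYOY
After move 4 (U): U=OWRW F=WOGB R=GGWR B=RYBB L=GBOY
Query 1: U[3] = W
Query 2: U[1] = W
Query 3: F[0] = W
Query 4: U[0] = O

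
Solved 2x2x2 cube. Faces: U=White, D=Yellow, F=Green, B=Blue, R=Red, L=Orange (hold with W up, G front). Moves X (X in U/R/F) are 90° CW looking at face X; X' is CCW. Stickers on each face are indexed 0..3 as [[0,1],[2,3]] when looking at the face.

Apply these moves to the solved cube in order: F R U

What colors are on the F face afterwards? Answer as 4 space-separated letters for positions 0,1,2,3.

Answer: W W G Y

Derivation:
After move 1 (F): F=GGGG U=WWOO R=WRWR D=RRYY L=OYOY
After move 2 (R): R=WWRR U=WGOG F=GRGY D=RBYB B=OBWB
After move 3 (U): U=OWGG F=WWGY R=OBRR B=OYWB L=GROY
Query: F face = WWGY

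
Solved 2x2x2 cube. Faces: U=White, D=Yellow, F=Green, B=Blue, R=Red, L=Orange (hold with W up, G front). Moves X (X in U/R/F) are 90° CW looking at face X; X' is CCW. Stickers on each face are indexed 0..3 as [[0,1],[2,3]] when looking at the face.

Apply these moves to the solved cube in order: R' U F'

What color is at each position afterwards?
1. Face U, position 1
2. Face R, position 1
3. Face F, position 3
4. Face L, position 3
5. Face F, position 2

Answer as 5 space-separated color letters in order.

Answer: W B G B R

Derivation:
After move 1 (R'): R=RRRR U=WBWB F=GWGW D=YGYG B=YBYB
After move 2 (U): U=WWBB F=RRGW R=YBRR B=OOYB L=GWOO
After move 3 (F'): F=RWRG U=WWYR R=GBYR D=WOYG L=GBOB
Query 1: U[1] = W
Query 2: R[1] = B
Query 3: F[3] = G
Query 4: L[3] = B
Query 5: F[2] = R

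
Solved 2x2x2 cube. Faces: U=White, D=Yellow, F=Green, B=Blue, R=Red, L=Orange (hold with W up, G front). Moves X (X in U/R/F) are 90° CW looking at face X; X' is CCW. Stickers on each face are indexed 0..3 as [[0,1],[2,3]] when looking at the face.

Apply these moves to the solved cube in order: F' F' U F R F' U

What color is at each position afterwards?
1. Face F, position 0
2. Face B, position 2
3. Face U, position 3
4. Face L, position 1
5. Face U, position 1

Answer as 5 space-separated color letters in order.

Answer: B W O Y Y

Derivation:
After move 1 (F'): F=GGGG U=WWRR R=YRYR D=OOYY L=OWOW
After move 2 (F'): F=GGGG U=WWYY R=OROR D=WWYY L=OROR
After move 3 (U): U=YWYW F=ORGG R=BBOR B=ORBB L=GGOR
After move 4 (F): F=GOGR U=YWRG R=YBWR D=OBYY L=GWOW
After move 5 (R): R=WYRB U=YORR F=GBGY D=OBYO B=GRWB
After move 6 (F'): F=BYGG U=YOWR R=BYOB D=WWYO L=GROR
After move 7 (U): U=WYRO F=BYGG R=GROB B=GRWB L=BYOR
Query 1: F[0] = B
Query 2: B[2] = W
Query 3: U[3] = O
Query 4: L[1] = Y
Query 5: U[1] = Y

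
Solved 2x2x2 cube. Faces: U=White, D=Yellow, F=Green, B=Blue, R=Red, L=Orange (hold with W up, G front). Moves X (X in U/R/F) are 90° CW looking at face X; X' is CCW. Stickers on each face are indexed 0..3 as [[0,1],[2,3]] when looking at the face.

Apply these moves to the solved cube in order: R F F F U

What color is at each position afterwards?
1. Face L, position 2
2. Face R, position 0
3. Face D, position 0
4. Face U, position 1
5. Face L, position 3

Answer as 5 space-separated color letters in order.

Answer: O W O W W

Derivation:
After move 1 (R): R=RRRR U=WGWG F=GYGY D=YBYB B=WBWB
After move 2 (F): F=GGYY U=WGOO R=WRGR D=RRYB L=OYOB
After move 3 (F): F=YGYG U=WGBY R=OROR D=GWYB L=OROR
After move 4 (F): F=YYGG U=WGRR R=BRYR D=OOYB L=OGOW
After move 5 (U): U=RWRG F=BRGG R=WBYR B=OGWB L=YYOW
Query 1: L[2] = O
Query 2: R[0] = W
Query 3: D[0] = O
Query 4: U[1] = W
Query 5: L[3] = W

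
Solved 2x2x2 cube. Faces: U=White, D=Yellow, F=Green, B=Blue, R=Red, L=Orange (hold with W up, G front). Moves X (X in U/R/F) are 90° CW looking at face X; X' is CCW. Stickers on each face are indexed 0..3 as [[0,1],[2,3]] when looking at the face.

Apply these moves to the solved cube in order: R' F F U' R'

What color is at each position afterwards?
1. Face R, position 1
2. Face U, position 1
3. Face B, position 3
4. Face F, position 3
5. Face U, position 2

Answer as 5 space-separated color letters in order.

Answer: R Y B G W

Derivation:
After move 1 (R'): R=RRRR U=WBWB F=GWGW D=YGYG B=YBYB
After move 2 (F): F=GGWW U=WBOO R=WRBR D=RRYG L=OYOG
After move 3 (F): F=WGWG U=WBGY R=OROR D=BWYG L=OROR
After move 4 (U'): U=BYWG F=ORWG R=WGOR B=ORYB L=YBOR
After move 5 (R'): R=GRWO U=BYWO F=OYWG D=BRYG B=GRWB
Query 1: R[1] = R
Query 2: U[1] = Y
Query 3: B[3] = B
Query 4: F[3] = G
Query 5: U[2] = W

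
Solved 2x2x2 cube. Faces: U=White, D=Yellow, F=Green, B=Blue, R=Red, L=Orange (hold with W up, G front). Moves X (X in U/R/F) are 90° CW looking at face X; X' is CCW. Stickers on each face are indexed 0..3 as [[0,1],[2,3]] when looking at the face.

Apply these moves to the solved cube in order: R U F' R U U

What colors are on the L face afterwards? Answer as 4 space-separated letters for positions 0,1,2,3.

After move 1 (R): R=RRRR U=WGWG F=GYGY D=YBYB B=WBWB
After move 2 (U): U=WWGG F=RRGY R=WBRR B=OOWB L=GYOO
After move 3 (F'): F=RYRG U=WWWR R=BBYR D=YOYB L=GGOG
After move 4 (R): R=YBRB U=WYWG F=RORB D=YWYO B=ROWB
After move 5 (U): U=WWGY F=YBRB R=RORB B=GGWB L=ROOG
After move 6 (U): U=GWYW F=RORB R=GGRB B=ROWB L=YBOG
Query: L face = YBOG

Answer: Y B O G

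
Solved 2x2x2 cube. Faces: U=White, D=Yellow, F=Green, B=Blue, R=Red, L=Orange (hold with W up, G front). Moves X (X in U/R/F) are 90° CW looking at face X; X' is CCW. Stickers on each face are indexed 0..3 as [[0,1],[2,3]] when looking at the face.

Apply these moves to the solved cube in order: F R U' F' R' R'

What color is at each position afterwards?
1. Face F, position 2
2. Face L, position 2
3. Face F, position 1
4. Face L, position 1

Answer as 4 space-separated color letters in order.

After move 1 (F): F=GGGG U=WWOO R=WRWR D=RRYY L=OYOY
After move 2 (R): R=WWRR U=WGOG F=GRGY D=RBYB B=OBWB
After move 3 (U'): U=GGWO F=OYGY R=GRRR B=WWWB L=OBOY
After move 4 (F'): F=YYOG U=GGGR R=BRRR D=BYYB L=OOOW
After move 5 (R'): R=RRBR U=GWGW F=YGOR D=BYYG B=BWYB
After move 6 (R'): R=RRRB U=GYGB F=YWOW D=BGYR B=GWYB
Query 1: F[2] = O
Query 2: L[2] = O
Query 3: F[1] = W
Query 4: L[1] = O

Answer: O O W O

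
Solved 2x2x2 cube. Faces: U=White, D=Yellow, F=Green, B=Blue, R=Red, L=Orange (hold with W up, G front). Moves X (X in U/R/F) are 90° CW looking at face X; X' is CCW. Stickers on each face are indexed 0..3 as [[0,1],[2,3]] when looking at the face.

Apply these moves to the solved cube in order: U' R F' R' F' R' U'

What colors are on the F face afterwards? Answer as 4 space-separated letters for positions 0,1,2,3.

After move 1 (U'): U=WWWW F=OOGG R=GGRR B=RRBB L=BBOO
After move 2 (R): R=RGRG U=WOWG F=OYGY D=YBYR B=WRWB
After move 3 (F'): F=YYOG U=WORR R=BGYG D=BOYR L=BGOW
After move 4 (R'): R=GGBY U=WWRW F=YOOR D=BYYG B=RROB
After move 5 (F'): F=ORYO U=WWGB R=YGBY D=GWYG L=BWOR
After move 6 (R'): R=GYYB U=WOGR F=OWYB D=GRYO B=GRWB
After move 7 (U'): U=ORWG F=BWYB R=OWYB B=GYWB L=GROR
Query: F face = BWYB

Answer: B W Y B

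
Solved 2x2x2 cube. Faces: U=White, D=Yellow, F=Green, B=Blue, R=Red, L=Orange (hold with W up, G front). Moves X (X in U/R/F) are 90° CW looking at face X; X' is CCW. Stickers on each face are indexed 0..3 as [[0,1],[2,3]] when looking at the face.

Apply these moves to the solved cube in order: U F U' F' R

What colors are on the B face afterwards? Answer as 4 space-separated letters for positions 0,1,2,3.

After move 1 (U): U=WWWW F=RRGG R=BBRR B=OOBB L=GGOO
After move 2 (F): F=GRGR U=WWOG R=WBWR D=RBYY L=GYOY
After move 3 (U'): U=WGWO F=GYGR R=GRWR B=WBBB L=OOOY
After move 4 (F'): F=YRGG U=WGGW R=BRRR D=OYYY L=OOOW
After move 5 (R): R=RBRR U=WRGG F=YYGY D=OBYW B=WBGB
Query: B face = WBGB

Answer: W B G B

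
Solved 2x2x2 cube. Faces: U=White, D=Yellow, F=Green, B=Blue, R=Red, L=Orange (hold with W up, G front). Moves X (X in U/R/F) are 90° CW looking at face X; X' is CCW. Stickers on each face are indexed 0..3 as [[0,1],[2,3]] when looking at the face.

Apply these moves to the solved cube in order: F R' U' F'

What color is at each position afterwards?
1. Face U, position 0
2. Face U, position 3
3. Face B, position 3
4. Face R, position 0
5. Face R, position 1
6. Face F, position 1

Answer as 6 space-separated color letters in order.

Answer: B W B G W O

Derivation:
After move 1 (F): F=GGGG U=WWOO R=WRWR D=RRYY L=OYOY
After move 2 (R'): R=RRWW U=WBOB F=GWGO D=RGYG B=YBRB
After move 3 (U'): U=BBWO F=OYGO R=GWWW B=RRRB L=YBOY
After move 4 (F'): F=YOOG U=BBGW R=GWRW D=BYYG L=YOOW
Query 1: U[0] = B
Query 2: U[3] = W
Query 3: B[3] = B
Query 4: R[0] = G
Query 5: R[1] = W
Query 6: F[1] = O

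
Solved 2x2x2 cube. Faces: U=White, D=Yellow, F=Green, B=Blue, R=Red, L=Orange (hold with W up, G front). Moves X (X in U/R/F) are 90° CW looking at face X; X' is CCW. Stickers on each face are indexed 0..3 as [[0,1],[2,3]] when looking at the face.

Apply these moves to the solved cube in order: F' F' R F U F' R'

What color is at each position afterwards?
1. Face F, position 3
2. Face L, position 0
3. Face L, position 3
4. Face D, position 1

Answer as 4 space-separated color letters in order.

After move 1 (F'): F=GGGG U=WWRR R=YRYR D=OOYY L=OWOW
After move 2 (F'): F=GGGG U=WWYY R=OROR D=WWYY L=OROR
After move 3 (R): R=OORR U=WGYG F=GWGY D=WBYB B=YBWB
After move 4 (F): F=GGYW U=WGRR R=YOGR D=ROYB L=OWOB
After move 5 (U): U=RWRG F=YOYW R=YBGR B=OWWB L=GGOB
After move 6 (F'): F=OWYY U=RWYG R=OBRR D=GBYB L=GGOR
After move 7 (R'): R=BROR U=RWYO F=OWYG D=GWYY B=BWBB
Query 1: F[3] = G
Query 2: L[0] = G
Query 3: L[3] = R
Query 4: D[1] = W

Answer: G G R W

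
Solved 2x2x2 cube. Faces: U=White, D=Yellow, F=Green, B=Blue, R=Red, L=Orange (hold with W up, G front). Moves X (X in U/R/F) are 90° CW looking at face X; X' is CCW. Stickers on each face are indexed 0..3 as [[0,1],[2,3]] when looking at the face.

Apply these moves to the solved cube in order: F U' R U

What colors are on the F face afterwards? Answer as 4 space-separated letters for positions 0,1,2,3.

Answer: W G G Y

Derivation:
After move 1 (F): F=GGGG U=WWOO R=WRWR D=RRYY L=OYOY
After move 2 (U'): U=WOWO F=OYGG R=GGWR B=WRBB L=BBOY
After move 3 (R): R=WGRG U=WYWG F=ORGY D=RBYW B=OROB
After move 4 (U): U=WWGY F=WGGY R=ORRG B=BBOB L=OROY
Query: F face = WGGY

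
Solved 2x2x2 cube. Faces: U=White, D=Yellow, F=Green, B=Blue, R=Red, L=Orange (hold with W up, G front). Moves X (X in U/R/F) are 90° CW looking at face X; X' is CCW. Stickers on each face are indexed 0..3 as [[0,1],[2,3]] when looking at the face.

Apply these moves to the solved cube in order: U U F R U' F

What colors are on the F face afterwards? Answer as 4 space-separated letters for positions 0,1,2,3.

Answer: G R Y Y

Derivation:
After move 1 (U): U=WWWW F=RRGG R=BBRR B=OOBB L=GGOO
After move 2 (U): U=WWWW F=BBGG R=OORR B=GGBB L=RROO
After move 3 (F): F=GBGB U=WWOR R=WOWR D=ROYY L=RYOY
After move 4 (R): R=WWRO U=WBOB F=GOGY D=RBYG B=RGWB
After move 5 (U'): U=BBWO F=RYGY R=GORO B=WWWB L=RGOY
After move 6 (F): F=GRYY U=BBYG R=WOOO D=RGYG L=RROB
Query: F face = GRYY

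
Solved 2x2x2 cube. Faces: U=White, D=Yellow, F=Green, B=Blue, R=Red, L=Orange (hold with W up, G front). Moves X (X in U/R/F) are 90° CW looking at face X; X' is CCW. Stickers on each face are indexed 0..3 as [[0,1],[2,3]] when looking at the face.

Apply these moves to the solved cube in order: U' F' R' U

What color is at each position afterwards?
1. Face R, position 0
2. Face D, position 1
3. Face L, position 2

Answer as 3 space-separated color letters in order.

Answer: Y G O

Derivation:
After move 1 (U'): U=WWWW F=OOGG R=GGRR B=RRBB L=BBOO
After move 2 (F'): F=OGOG U=WWGR R=YGYR D=BOYY L=BWOW
After move 3 (R'): R=GRYY U=WBGR F=OWOR D=BGYG B=YROB
After move 4 (U): U=GWRB F=GROR R=YRYY B=BWOB L=OWOW
Query 1: R[0] = Y
Query 2: D[1] = G
Query 3: L[2] = O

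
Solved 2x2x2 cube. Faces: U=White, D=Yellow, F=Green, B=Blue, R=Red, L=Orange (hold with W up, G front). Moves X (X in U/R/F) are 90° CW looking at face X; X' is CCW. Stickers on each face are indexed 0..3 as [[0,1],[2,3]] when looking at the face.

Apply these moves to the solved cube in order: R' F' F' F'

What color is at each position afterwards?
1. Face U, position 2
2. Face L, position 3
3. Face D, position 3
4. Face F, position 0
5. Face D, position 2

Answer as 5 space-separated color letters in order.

Answer: O G G G Y

Derivation:
After move 1 (R'): R=RRRR U=WBWB F=GWGW D=YGYG B=YBYB
After move 2 (F'): F=WWGG U=WBRR R=GRYR D=OOYG L=OBOW
After move 3 (F'): F=WGWG U=WBGY R=OROR D=BWYG L=OROR
After move 4 (F'): F=GGWW U=WBOO R=WRBR D=RRYG L=OYOG
Query 1: U[2] = O
Query 2: L[3] = G
Query 3: D[3] = G
Query 4: F[0] = G
Query 5: D[2] = Y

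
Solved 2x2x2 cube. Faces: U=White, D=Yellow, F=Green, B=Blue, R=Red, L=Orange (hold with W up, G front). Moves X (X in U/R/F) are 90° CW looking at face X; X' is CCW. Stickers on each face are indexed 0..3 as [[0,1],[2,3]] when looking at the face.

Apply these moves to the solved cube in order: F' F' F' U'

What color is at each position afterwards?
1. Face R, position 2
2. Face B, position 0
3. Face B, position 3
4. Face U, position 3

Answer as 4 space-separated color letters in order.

Answer: W W B O

Derivation:
After move 1 (F'): F=GGGG U=WWRR R=YRYR D=OOYY L=OWOW
After move 2 (F'): F=GGGG U=WWYY R=OROR D=WWYY L=OROR
After move 3 (F'): F=GGGG U=WWOO R=WRWR D=RRYY L=OYOY
After move 4 (U'): U=WOWO F=OYGG R=GGWR B=WRBB L=BBOY
Query 1: R[2] = W
Query 2: B[0] = W
Query 3: B[3] = B
Query 4: U[3] = O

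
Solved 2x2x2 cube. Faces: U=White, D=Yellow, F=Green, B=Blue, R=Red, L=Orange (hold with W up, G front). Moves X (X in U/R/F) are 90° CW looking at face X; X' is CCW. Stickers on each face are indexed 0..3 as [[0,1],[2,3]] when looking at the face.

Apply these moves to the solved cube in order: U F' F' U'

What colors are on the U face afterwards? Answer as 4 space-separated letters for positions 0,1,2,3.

After move 1 (U): U=WWWW F=RRGG R=BBRR B=OOBB L=GGOO
After move 2 (F'): F=RGRG U=WWBR R=YBYR D=GOYY L=GWOW
After move 3 (F'): F=GGRR U=WWYY R=OBGR D=WWYY L=GROB
After move 4 (U'): U=WYWY F=GRRR R=GGGR B=OBBB L=OOOB
Query: U face = WYWY

Answer: W Y W Y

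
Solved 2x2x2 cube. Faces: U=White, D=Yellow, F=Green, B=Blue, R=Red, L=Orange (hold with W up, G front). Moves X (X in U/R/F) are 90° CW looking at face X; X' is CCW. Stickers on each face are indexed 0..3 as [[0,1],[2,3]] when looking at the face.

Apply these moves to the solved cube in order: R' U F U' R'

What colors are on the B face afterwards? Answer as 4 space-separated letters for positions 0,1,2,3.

After move 1 (R'): R=RRRR U=WBWB F=GWGW D=YGYG B=YBYB
After move 2 (U): U=WWBB F=RRGW R=YBRR B=OOYB L=GWOO
After move 3 (F): F=GRWR U=WWOW R=BBBR D=RYYG L=GYOG
After move 4 (U'): U=WWWO F=GYWR R=GRBR B=BBYB L=OOOG
After move 5 (R'): R=RRGB U=WYWB F=GWWO D=RYYR B=GBYB
Query: B face = GBYB

Answer: G B Y B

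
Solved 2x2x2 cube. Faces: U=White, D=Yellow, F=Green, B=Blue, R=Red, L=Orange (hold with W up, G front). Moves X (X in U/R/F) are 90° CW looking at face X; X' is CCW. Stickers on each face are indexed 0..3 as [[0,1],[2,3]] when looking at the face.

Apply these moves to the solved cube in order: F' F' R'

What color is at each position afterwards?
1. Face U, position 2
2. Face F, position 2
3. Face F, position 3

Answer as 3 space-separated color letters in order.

After move 1 (F'): F=GGGG U=WWRR R=YRYR D=OOYY L=OWOW
After move 2 (F'): F=GGGG U=WWYY R=OROR D=WWYY L=OROR
After move 3 (R'): R=RROO U=WBYB F=GWGY D=WGYG B=YBWB
Query 1: U[2] = Y
Query 2: F[2] = G
Query 3: F[3] = Y

Answer: Y G Y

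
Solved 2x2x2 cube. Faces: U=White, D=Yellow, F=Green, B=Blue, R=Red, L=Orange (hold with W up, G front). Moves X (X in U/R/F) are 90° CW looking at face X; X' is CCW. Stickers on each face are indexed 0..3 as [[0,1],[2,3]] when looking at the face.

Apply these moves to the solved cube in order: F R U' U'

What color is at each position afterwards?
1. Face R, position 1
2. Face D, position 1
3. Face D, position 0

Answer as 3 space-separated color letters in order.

Answer: Y B R

Derivation:
After move 1 (F): F=GGGG U=WWOO R=WRWR D=RRYY L=OYOY
After move 2 (R): R=WWRR U=WGOG F=GRGY D=RBYB B=OBWB
After move 3 (U'): U=GGWO F=OYGY R=GRRR B=WWWB L=OBOY
After move 4 (U'): U=GOGW F=OBGY R=OYRR B=GRWB L=WWOY
Query 1: R[1] = Y
Query 2: D[1] = B
Query 3: D[0] = R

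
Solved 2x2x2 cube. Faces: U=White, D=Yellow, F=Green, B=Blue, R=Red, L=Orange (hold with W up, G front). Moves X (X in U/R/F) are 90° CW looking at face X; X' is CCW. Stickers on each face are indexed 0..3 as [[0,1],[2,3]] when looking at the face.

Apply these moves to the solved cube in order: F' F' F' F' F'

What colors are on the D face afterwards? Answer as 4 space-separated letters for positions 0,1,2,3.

After move 1 (F'): F=GGGG U=WWRR R=YRYR D=OOYY L=OWOW
After move 2 (F'): F=GGGG U=WWYY R=OROR D=WWYY L=OROR
After move 3 (F'): F=GGGG U=WWOO R=WRWR D=RRYY L=OYOY
After move 4 (F'): F=GGGG U=WWWW R=RRRR D=YYYY L=OOOO
After move 5 (F'): F=GGGG U=WWRR R=YRYR D=OOYY L=OWOW
Query: D face = OOYY

Answer: O O Y Y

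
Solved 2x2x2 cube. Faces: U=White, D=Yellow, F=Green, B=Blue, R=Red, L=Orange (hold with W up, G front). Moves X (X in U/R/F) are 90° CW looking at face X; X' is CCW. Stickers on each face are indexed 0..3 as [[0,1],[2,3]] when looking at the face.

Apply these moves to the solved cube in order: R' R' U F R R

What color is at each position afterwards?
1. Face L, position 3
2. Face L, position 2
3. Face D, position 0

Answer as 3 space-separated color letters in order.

After move 1 (R'): R=RRRR U=WBWB F=GWGW D=YGYG B=YBYB
After move 2 (R'): R=RRRR U=WYWY F=GBGB D=YWYW B=GBGB
After move 3 (U): U=WWYY F=RRGB R=GBRR B=OOGB L=GBOO
After move 4 (F): F=GRBR U=WWOB R=YBYR D=RGYW L=GYOW
After move 5 (R): R=YYRB U=WROR F=GGBW D=RGYO B=BOWB
After move 6 (R): R=RYBY U=WGOW F=GGBO D=RWYB B=RORB
Query 1: L[3] = W
Query 2: L[2] = O
Query 3: D[0] = R

Answer: W O R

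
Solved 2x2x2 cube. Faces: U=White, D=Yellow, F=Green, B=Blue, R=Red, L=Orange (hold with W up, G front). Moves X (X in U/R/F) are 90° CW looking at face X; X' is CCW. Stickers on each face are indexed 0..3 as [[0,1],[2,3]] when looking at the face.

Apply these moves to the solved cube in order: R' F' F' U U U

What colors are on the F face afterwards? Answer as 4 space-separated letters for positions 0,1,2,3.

Answer: O R W G

Derivation:
After move 1 (R'): R=RRRR U=WBWB F=GWGW D=YGYG B=YBYB
After move 2 (F'): F=WWGG U=WBRR R=GRYR D=OOYG L=OBOW
After move 3 (F'): F=WGWG U=WBGY R=OROR D=BWYG L=OROR
After move 4 (U): U=GWYB F=ORWG R=YBOR B=ORYB L=WGOR
After move 5 (U): U=YGBW F=YBWG R=OROR B=WGYB L=OROR
After move 6 (U): U=BYWG F=ORWG R=WGOR B=ORYB L=YBOR
Query: F face = ORWG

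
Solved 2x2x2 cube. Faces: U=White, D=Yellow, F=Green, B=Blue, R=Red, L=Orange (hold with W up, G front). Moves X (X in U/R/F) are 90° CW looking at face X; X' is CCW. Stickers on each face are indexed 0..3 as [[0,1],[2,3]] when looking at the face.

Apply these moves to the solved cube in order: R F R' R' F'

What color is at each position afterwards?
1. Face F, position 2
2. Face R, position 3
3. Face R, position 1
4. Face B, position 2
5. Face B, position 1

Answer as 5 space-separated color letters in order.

Answer: G W G G B

Derivation:
After move 1 (R): R=RRRR U=WGWG F=GYGY D=YBYB B=WBWB
After move 2 (F): F=GGYY U=WGOO R=WRGR D=RRYB L=OYOB
After move 3 (R'): R=RRWG U=WWOW F=GGYO D=RGYY B=BBRB
After move 4 (R'): R=RGRW U=WROB F=GWYW D=RGYO B=YBGB
After move 5 (F'): F=WWGY U=WRRR R=GGRW D=YBYO L=OBOO
Query 1: F[2] = G
Query 2: R[3] = W
Query 3: R[1] = G
Query 4: B[2] = G
Query 5: B[1] = B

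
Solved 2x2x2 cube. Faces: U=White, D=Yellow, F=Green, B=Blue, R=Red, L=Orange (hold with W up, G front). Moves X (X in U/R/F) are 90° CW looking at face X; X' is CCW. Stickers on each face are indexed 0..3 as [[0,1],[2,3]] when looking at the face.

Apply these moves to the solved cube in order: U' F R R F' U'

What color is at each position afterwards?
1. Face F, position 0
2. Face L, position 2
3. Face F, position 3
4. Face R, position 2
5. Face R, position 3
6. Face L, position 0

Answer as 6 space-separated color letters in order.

Answer: B O G R W O

Derivation:
After move 1 (U'): U=WWWW F=OOGG R=GGRR B=RRBB L=BBOO
After move 2 (F): F=GOGO U=WWOB R=WGWR D=RGYY L=BYOY
After move 3 (R): R=WWRG U=WOOO F=GGGY D=RBYR B=BRWB
After move 4 (R): R=RWGW U=WGOY F=GBGR D=RWYB B=OROB
After move 5 (F'): F=BRGG U=WGRG R=WWRW D=YYYB L=BYOO
After move 6 (U'): U=GGWR F=BYGG R=BRRW B=WWOB L=OROO
Query 1: F[0] = B
Query 2: L[2] = O
Query 3: F[3] = G
Query 4: R[2] = R
Query 5: R[3] = W
Query 6: L[0] = O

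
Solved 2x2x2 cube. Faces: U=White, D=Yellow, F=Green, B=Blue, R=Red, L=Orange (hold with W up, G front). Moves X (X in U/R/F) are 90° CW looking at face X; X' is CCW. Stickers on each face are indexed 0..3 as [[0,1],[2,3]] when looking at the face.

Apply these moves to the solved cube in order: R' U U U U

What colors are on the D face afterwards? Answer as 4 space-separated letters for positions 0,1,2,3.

Answer: Y G Y G

Derivation:
After move 1 (R'): R=RRRR U=WBWB F=GWGW D=YGYG B=YBYB
After move 2 (U): U=WWBB F=RRGW R=YBRR B=OOYB L=GWOO
After move 3 (U): U=BWBW F=YBGW R=OORR B=GWYB L=RROO
After move 4 (U): U=BBWW F=OOGW R=GWRR B=RRYB L=YBOO
After move 5 (U): U=WBWB F=GWGW R=RRRR B=YBYB L=OOOO
Query: D face = YGYG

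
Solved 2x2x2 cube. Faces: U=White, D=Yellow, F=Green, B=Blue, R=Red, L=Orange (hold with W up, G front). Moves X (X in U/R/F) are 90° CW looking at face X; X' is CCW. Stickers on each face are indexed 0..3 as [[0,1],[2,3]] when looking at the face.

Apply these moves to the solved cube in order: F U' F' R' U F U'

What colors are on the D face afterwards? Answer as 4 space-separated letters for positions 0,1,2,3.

After move 1 (F): F=GGGG U=WWOO R=WRWR D=RRYY L=OYOY
After move 2 (U'): U=WOWO F=OYGG R=GGWR B=WRBB L=BBOY
After move 3 (F'): F=YGOG U=WOGW R=RGRR D=BYYY L=BOOW
After move 4 (R'): R=GRRR U=WBGW F=YOOW D=BGYG B=YRYB
After move 5 (U): U=GWWB F=GROW R=YRRR B=BOYB L=YOOW
After move 6 (F): F=OGWR U=GWWO R=WRBR D=RYYG L=YBOG
After move 7 (U'): U=WOGW F=YBWR R=OGBR B=WRYB L=BOOG
Query: D face = RYYG

Answer: R Y Y G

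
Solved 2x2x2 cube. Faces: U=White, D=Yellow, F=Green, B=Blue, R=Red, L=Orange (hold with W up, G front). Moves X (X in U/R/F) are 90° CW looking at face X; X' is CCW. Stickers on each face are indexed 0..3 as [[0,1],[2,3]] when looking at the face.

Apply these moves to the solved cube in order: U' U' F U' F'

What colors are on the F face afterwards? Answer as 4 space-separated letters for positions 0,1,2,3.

Answer: Y B R G

Derivation:
After move 1 (U'): U=WWWW F=OOGG R=GGRR B=RRBB L=BBOO
After move 2 (U'): U=WWWW F=BBGG R=OORR B=GGBB L=RROO
After move 3 (F): F=GBGB U=WWOR R=WOWR D=ROYY L=RYOY
After move 4 (U'): U=WRWO F=RYGB R=GBWR B=WOBB L=GGOY
After move 5 (F'): F=YBRG U=WRGW R=OBRR D=GYYY L=GOOW
Query: F face = YBRG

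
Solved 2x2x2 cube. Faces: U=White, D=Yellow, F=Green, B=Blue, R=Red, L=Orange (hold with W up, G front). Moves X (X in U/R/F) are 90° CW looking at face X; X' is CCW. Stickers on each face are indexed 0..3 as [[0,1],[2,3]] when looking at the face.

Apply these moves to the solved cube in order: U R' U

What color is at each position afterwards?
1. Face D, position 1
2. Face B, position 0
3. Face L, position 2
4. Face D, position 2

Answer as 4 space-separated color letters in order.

After move 1 (U): U=WWWW F=RRGG R=BBRR B=OOBB L=GGOO
After move 2 (R'): R=BRBR U=WBWO F=RWGW D=YRYG B=YOYB
After move 3 (U): U=WWOB F=BRGW R=YOBR B=GGYB L=RWOO
Query 1: D[1] = R
Query 2: B[0] = G
Query 3: L[2] = O
Query 4: D[2] = Y

Answer: R G O Y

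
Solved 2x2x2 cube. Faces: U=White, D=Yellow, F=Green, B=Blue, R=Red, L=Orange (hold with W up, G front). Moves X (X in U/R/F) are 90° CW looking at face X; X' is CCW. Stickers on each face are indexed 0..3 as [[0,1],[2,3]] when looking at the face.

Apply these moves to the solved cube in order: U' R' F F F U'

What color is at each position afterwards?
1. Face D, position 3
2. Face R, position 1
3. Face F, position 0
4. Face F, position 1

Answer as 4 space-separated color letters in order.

After move 1 (U'): U=WWWW F=OOGG R=GGRR B=RRBB L=BBOO
After move 2 (R'): R=GRGR U=WBWR F=OWGW D=YOYG B=YRYB
After move 3 (F): F=GOWW U=WBOB R=WRRR D=GGYG L=BYOO
After move 4 (F): F=WGWO U=WBOY R=ORBR D=RWYG L=BGOG
After move 5 (F): F=WWOG U=WBGG R=ORYR D=BOYG L=BROW
After move 6 (U'): U=BGWG F=BROG R=WWYR B=ORYB L=YROW
Query 1: D[3] = G
Query 2: R[1] = W
Query 3: F[0] = B
Query 4: F[1] = R

Answer: G W B R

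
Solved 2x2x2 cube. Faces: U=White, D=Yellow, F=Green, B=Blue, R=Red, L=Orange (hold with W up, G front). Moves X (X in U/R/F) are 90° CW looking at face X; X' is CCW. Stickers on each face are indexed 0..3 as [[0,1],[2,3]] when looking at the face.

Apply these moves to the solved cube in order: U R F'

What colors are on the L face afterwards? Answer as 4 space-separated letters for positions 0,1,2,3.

Answer: G G O W

Derivation:
After move 1 (U): U=WWWW F=RRGG R=BBRR B=OOBB L=GGOO
After move 2 (R): R=RBRB U=WRWG F=RYGY D=YBYO B=WOWB
After move 3 (F'): F=YYRG U=WRRR R=BBYB D=GOYO L=GGOW
Query: L face = GGOW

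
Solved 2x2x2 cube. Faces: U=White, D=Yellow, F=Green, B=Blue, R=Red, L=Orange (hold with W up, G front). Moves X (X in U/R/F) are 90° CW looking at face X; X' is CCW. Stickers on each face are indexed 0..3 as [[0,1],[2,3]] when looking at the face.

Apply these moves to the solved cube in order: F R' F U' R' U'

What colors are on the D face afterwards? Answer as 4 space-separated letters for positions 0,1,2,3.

After move 1 (F): F=GGGG U=WWOO R=WRWR D=RRYY L=OYOY
After move 2 (R'): R=RRWW U=WBOB F=GWGO D=RGYG B=YBRB
After move 3 (F): F=GGOW U=WBYY R=ORBW D=WRYG L=OROG
After move 4 (U'): U=BYWY F=OROW R=GGBW B=ORRB L=YBOG
After move 5 (R'): R=GWGB U=BRWO F=OYOY D=WRYW B=GRRB
After move 6 (U'): U=ROBW F=YBOY R=OYGB B=GWRB L=GROG
Query: D face = WRYW

Answer: W R Y W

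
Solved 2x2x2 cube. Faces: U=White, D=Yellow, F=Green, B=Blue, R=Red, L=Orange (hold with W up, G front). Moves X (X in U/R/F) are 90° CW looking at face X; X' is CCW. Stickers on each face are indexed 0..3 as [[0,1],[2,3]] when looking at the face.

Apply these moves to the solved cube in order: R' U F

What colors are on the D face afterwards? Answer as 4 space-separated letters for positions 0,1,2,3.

Answer: R Y Y G

Derivation:
After move 1 (R'): R=RRRR U=WBWB F=GWGW D=YGYG B=YBYB
After move 2 (U): U=WWBB F=RRGW R=YBRR B=OOYB L=GWOO
After move 3 (F): F=GRWR U=WWOW R=BBBR D=RYYG L=GYOG
Query: D face = RYYG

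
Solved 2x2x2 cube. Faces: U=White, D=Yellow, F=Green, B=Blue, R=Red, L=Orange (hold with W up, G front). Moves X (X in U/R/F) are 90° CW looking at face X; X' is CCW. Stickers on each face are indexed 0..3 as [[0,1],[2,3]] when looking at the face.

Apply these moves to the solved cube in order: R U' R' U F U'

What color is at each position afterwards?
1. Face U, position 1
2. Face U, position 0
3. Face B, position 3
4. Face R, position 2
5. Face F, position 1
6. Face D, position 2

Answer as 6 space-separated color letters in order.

Answer: G G B W Y Y

Derivation:
After move 1 (R): R=RRRR U=WGWG F=GYGY D=YBYB B=WBWB
After move 2 (U'): U=GGWW F=OOGY R=GYRR B=RRWB L=WBOO
After move 3 (R'): R=YRGR U=GWWR F=OGGW D=YOYY B=BRBB
After move 4 (U): U=WGRW F=YRGW R=BRGR B=WBBB L=OGOO
After move 5 (F): F=GYWR U=WGOG R=RRWR D=GBYY L=OYOO
After move 6 (U'): U=GGWO F=OYWR R=GYWR B=RRBB L=WBOO
Query 1: U[1] = G
Query 2: U[0] = G
Query 3: B[3] = B
Query 4: R[2] = W
Query 5: F[1] = Y
Query 6: D[2] = Y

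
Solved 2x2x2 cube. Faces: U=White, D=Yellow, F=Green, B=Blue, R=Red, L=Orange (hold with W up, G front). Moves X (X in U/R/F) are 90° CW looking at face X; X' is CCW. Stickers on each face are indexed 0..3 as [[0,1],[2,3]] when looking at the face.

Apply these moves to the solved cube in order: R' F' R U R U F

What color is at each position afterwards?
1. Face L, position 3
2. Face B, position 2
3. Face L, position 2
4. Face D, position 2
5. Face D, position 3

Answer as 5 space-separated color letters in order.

Answer: B W O Y O

Derivation:
After move 1 (R'): R=RRRR U=WBWB F=GWGW D=YGYG B=YBYB
After move 2 (F'): F=WWGG U=WBRR R=GRYR D=OOYG L=OBOW
After move 3 (R): R=YGRR U=WWRG F=WOGG D=OYYY B=RBBB
After move 4 (U): U=RWGW F=YGGG R=RBRR B=OBBB L=WOOW
After move 5 (R): R=RRRB U=RGGG F=YYGY D=OBYO B=WBWB
After move 6 (U): U=GRGG F=RRGY R=WBRB B=WOWB L=YYOW
After move 7 (F): F=GRYR U=GRWY R=GBGB D=RWYO L=YOOB
Query 1: L[3] = B
Query 2: B[2] = W
Query 3: L[2] = O
Query 4: D[2] = Y
Query 5: D[3] = O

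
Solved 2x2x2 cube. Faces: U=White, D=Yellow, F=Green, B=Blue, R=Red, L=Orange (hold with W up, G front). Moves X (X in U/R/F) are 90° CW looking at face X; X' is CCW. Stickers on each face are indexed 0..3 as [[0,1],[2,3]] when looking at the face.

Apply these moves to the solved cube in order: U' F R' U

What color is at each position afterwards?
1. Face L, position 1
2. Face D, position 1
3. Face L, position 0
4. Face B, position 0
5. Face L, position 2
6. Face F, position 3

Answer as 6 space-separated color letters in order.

After move 1 (U'): U=WWWW F=OOGG R=GGRR B=RRBB L=BBOO
After move 2 (F): F=GOGO U=WWOB R=WGWR D=RGYY L=BYOY
After move 3 (R'): R=GRWW U=WBOR F=GWGB D=ROYO B=YRGB
After move 4 (U): U=OWRB F=GRGB R=YRWW B=BYGB L=GWOY
Query 1: L[1] = W
Query 2: D[1] = O
Query 3: L[0] = G
Query 4: B[0] = B
Query 5: L[2] = O
Query 6: F[3] = B

Answer: W O G B O B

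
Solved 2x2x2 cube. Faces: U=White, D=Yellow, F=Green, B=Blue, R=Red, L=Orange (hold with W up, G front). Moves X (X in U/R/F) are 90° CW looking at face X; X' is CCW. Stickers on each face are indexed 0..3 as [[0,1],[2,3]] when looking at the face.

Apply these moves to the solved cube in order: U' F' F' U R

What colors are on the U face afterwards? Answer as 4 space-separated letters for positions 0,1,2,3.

After move 1 (U'): U=WWWW F=OOGG R=GGRR B=RRBB L=BBOO
After move 2 (F'): F=OGOG U=WWGR R=YGYR D=BOYY L=BWOW
After move 3 (F'): F=GGOO U=WWYY R=OGBR D=WWYY L=BROG
After move 4 (U): U=YWYW F=OGOO R=RRBR B=BRBB L=GGOG
After move 5 (R): R=BRRR U=YGYO F=OWOY D=WBYB B=WRWB
Query: U face = YGYO

Answer: Y G Y O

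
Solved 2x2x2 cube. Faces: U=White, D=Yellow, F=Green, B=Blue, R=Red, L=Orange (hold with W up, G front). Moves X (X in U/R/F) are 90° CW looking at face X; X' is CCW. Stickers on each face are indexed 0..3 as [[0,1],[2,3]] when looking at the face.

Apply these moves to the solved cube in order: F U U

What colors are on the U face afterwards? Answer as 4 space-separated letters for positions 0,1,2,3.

Answer: O O W W

Derivation:
After move 1 (F): F=GGGG U=WWOO R=WRWR D=RRYY L=OYOY
After move 2 (U): U=OWOW F=WRGG R=BBWR B=OYBB L=GGOY
After move 3 (U): U=OOWW F=BBGG R=OYWR B=GGBB L=WROY
Query: U face = OOWW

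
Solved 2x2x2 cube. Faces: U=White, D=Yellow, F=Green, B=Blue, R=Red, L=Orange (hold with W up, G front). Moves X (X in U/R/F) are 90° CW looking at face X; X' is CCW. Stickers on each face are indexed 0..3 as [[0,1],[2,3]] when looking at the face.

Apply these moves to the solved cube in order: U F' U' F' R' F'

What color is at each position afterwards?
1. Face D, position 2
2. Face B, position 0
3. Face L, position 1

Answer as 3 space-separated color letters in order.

After move 1 (U): U=WWWW F=RRGG R=BBRR B=OOBB L=GGOO
After move 2 (F'): F=RGRG U=WWBR R=YBYR D=GOYY L=GWOW
After move 3 (U'): U=WRWB F=GWRG R=RGYR B=YBBB L=OOOW
After move 4 (F'): F=WGGR U=WRRY R=OGGR D=OWYY L=OBOW
After move 5 (R'): R=GROG U=WBRY F=WRGY D=OGYR B=YBWB
After move 6 (F'): F=RYWG U=WBGO R=GROG D=BWYR L=OYOR
Query 1: D[2] = Y
Query 2: B[0] = Y
Query 3: L[1] = Y

Answer: Y Y Y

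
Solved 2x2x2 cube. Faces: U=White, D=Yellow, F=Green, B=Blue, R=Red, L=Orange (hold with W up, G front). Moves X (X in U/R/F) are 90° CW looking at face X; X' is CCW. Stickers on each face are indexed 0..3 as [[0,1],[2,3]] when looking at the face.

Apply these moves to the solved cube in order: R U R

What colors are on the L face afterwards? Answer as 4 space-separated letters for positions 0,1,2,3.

After move 1 (R): R=RRRR U=WGWG F=GYGY D=YBYB B=WBWB
After move 2 (U): U=WWGG F=RRGY R=WBRR B=OOWB L=GYOO
After move 3 (R): R=RWRB U=WRGY F=RBGB D=YWYO B=GOWB
Query: L face = GYOO

Answer: G Y O O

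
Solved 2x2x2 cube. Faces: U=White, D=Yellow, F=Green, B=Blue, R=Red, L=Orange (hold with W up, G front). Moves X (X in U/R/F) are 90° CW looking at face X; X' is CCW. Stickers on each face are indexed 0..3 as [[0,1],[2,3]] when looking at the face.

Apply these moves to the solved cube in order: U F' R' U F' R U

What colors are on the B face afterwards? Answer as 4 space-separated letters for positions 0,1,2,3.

After move 1 (U): U=WWWW F=RRGG R=BBRR B=OOBB L=GGOO
After move 2 (F'): F=RGRG U=WWBR R=YBYR D=GOYY L=GWOW
After move 3 (R'): R=BRYY U=WBBO F=RWRR D=GGYG B=YOOB
After move 4 (U): U=BWOB F=BRRR R=YOYY B=GWOB L=RWOW
After move 5 (F'): F=RRBR U=BWYY R=GOGY D=WWYG L=RBOO
After move 6 (R): R=GGYO U=BRYR F=RWBG D=WOYG B=YWWB
After move 7 (U): U=YBRR F=GGBG R=YWYO B=RBWB L=RWOO
Query: B face = RBWB

Answer: R B W B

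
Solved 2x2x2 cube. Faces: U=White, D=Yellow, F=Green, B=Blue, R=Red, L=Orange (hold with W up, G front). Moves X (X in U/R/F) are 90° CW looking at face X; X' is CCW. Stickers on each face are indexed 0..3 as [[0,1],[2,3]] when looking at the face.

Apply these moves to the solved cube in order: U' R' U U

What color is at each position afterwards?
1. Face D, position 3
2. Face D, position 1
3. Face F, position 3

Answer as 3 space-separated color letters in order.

Answer: G O W

Derivation:
After move 1 (U'): U=WWWW F=OOGG R=GGRR B=RRBB L=BBOO
After move 2 (R'): R=GRGR U=WBWR F=OWGW D=YOYG B=YRYB
After move 3 (U): U=WWRB F=GRGW R=YRGR B=BBYB L=OWOO
After move 4 (U): U=RWBW F=YRGW R=BBGR B=OWYB L=GROO
Query 1: D[3] = G
Query 2: D[1] = O
Query 3: F[3] = W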